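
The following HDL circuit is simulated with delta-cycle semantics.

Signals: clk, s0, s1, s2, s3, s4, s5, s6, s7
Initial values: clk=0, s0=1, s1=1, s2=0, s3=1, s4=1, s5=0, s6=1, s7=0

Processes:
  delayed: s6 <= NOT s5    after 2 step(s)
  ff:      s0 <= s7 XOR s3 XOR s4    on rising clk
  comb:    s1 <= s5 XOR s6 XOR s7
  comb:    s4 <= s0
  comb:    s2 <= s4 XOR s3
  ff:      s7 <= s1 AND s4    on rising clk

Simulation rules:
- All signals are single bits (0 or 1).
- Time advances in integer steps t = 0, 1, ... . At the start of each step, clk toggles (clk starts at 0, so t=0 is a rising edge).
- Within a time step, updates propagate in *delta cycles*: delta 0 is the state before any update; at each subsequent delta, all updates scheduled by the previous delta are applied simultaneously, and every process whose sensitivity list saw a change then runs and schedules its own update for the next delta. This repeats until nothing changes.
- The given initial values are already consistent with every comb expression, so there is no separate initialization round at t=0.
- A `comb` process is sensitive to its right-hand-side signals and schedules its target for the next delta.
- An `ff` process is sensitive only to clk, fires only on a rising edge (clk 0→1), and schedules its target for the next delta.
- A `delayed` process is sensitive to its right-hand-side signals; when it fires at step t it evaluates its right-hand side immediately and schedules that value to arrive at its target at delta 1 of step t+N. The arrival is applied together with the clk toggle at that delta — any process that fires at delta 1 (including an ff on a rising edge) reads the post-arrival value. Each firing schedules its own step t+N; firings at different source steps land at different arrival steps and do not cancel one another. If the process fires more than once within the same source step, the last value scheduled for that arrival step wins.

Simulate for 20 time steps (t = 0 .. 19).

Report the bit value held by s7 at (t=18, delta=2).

1

t0.Δ0 s1=1 s2=0 s3=1 s5=0 s4=1 clk=0 s0=1 s6=1 s7=0
t0.Δ1 s1=1 s2=0 s3=1 s5=0 s4=1 clk=1 s0=1 s6=1 s7=0
t0.Δ2 s1=1 s2=0 s3=1 s5=0 s4=1 clk=1 s0=0 s6=1 s7=1
t0.Δ3 s1=0 s2=0 s3=1 s5=0 s4=0 clk=1 s0=0 s6=1 s7=1
t0.Δ4 s1=0 s2=1 s3=1 s5=0 s4=0 clk=1 s0=0 s6=1 s7=1
t1.Δ0 s1=0 s2=1 s3=1 s5=0 s4=0 clk=1 s0=0 s6=1 s7=1
t1.Δ1 s1=0 s2=1 s3=1 s5=0 s4=0 clk=0 s0=0 s6=1 s7=1
t2.Δ0 s1=0 s2=1 s3=1 s5=0 s4=0 clk=0 s0=0 s6=1 s7=1
t2.Δ1 s1=0 s2=1 s3=1 s5=0 s4=0 clk=1 s0=0 s6=1 s7=1
t2.Δ2 s1=0 s2=1 s3=1 s5=0 s4=0 clk=1 s0=0 s6=1 s7=0
t2.Δ3 s1=1 s2=1 s3=1 s5=0 s4=0 clk=1 s0=0 s6=1 s7=0
t3.Δ0 s1=1 s2=1 s3=1 s5=0 s4=0 clk=1 s0=0 s6=1 s7=0
t3.Δ1 s1=1 s2=1 s3=1 s5=0 s4=0 clk=0 s0=0 s6=1 s7=0
t4.Δ0 s1=1 s2=1 s3=1 s5=0 s4=0 clk=0 s0=0 s6=1 s7=0
t4.Δ1 s1=1 s2=1 s3=1 s5=0 s4=0 clk=1 s0=0 s6=1 s7=0
t4.Δ2 s1=1 s2=1 s3=1 s5=0 s4=0 clk=1 s0=1 s6=1 s7=0
t4.Δ3 s1=1 s2=1 s3=1 s5=0 s4=1 clk=1 s0=1 s6=1 s7=0
t4.Δ4 s1=1 s2=0 s3=1 s5=0 s4=1 clk=1 s0=1 s6=1 s7=0
t5.Δ0 s1=1 s2=0 s3=1 s5=0 s4=1 clk=1 s0=1 s6=1 s7=0
t5.Δ1 s1=1 s2=0 s3=1 s5=0 s4=1 clk=0 s0=1 s6=1 s7=0
t6.Δ0 s1=1 s2=0 s3=1 s5=0 s4=1 clk=0 s0=1 s6=1 s7=0
t6.Δ1 s1=1 s2=0 s3=1 s5=0 s4=1 clk=1 s0=1 s6=1 s7=0
t6.Δ2 s1=1 s2=0 s3=1 s5=0 s4=1 clk=1 s0=0 s6=1 s7=1
t6.Δ3 s1=0 s2=0 s3=1 s5=0 s4=0 clk=1 s0=0 s6=1 s7=1
t6.Δ4 s1=0 s2=1 s3=1 s5=0 s4=0 clk=1 s0=0 s6=1 s7=1
t7.Δ0 s1=0 s2=1 s3=1 s5=0 s4=0 clk=1 s0=0 s6=1 s7=1
t7.Δ1 s1=0 s2=1 s3=1 s5=0 s4=0 clk=0 s0=0 s6=1 s7=1
t8.Δ0 s1=0 s2=1 s3=1 s5=0 s4=0 clk=0 s0=0 s6=1 s7=1
t8.Δ1 s1=0 s2=1 s3=1 s5=0 s4=0 clk=1 s0=0 s6=1 s7=1
t8.Δ2 s1=0 s2=1 s3=1 s5=0 s4=0 clk=1 s0=0 s6=1 s7=0
t8.Δ3 s1=1 s2=1 s3=1 s5=0 s4=0 clk=1 s0=0 s6=1 s7=0
t9.Δ0 s1=1 s2=1 s3=1 s5=0 s4=0 clk=1 s0=0 s6=1 s7=0
t9.Δ1 s1=1 s2=1 s3=1 s5=0 s4=0 clk=0 s0=0 s6=1 s7=0
t10.Δ0 s1=1 s2=1 s3=1 s5=0 s4=0 clk=0 s0=0 s6=1 s7=0
t10.Δ1 s1=1 s2=1 s3=1 s5=0 s4=0 clk=1 s0=0 s6=1 s7=0
t10.Δ2 s1=1 s2=1 s3=1 s5=0 s4=0 clk=1 s0=1 s6=1 s7=0
t10.Δ3 s1=1 s2=1 s3=1 s5=0 s4=1 clk=1 s0=1 s6=1 s7=0
t10.Δ4 s1=1 s2=0 s3=1 s5=0 s4=1 clk=1 s0=1 s6=1 s7=0
t11.Δ0 s1=1 s2=0 s3=1 s5=0 s4=1 clk=1 s0=1 s6=1 s7=0
t11.Δ1 s1=1 s2=0 s3=1 s5=0 s4=1 clk=0 s0=1 s6=1 s7=0
t12.Δ0 s1=1 s2=0 s3=1 s5=0 s4=1 clk=0 s0=1 s6=1 s7=0
t12.Δ1 s1=1 s2=0 s3=1 s5=0 s4=1 clk=1 s0=1 s6=1 s7=0
t12.Δ2 s1=1 s2=0 s3=1 s5=0 s4=1 clk=1 s0=0 s6=1 s7=1
t12.Δ3 s1=0 s2=0 s3=1 s5=0 s4=0 clk=1 s0=0 s6=1 s7=1
t12.Δ4 s1=0 s2=1 s3=1 s5=0 s4=0 clk=1 s0=0 s6=1 s7=1
t13.Δ0 s1=0 s2=1 s3=1 s5=0 s4=0 clk=1 s0=0 s6=1 s7=1
t13.Δ1 s1=0 s2=1 s3=1 s5=0 s4=0 clk=0 s0=0 s6=1 s7=1
t14.Δ0 s1=0 s2=1 s3=1 s5=0 s4=0 clk=0 s0=0 s6=1 s7=1
t14.Δ1 s1=0 s2=1 s3=1 s5=0 s4=0 clk=1 s0=0 s6=1 s7=1
t14.Δ2 s1=0 s2=1 s3=1 s5=0 s4=0 clk=1 s0=0 s6=1 s7=0
t14.Δ3 s1=1 s2=1 s3=1 s5=0 s4=0 clk=1 s0=0 s6=1 s7=0
t15.Δ0 s1=1 s2=1 s3=1 s5=0 s4=0 clk=1 s0=0 s6=1 s7=0
t15.Δ1 s1=1 s2=1 s3=1 s5=0 s4=0 clk=0 s0=0 s6=1 s7=0
t16.Δ0 s1=1 s2=1 s3=1 s5=0 s4=0 clk=0 s0=0 s6=1 s7=0
t16.Δ1 s1=1 s2=1 s3=1 s5=0 s4=0 clk=1 s0=0 s6=1 s7=0
t16.Δ2 s1=1 s2=1 s3=1 s5=0 s4=0 clk=1 s0=1 s6=1 s7=0
t16.Δ3 s1=1 s2=1 s3=1 s5=0 s4=1 clk=1 s0=1 s6=1 s7=0
t16.Δ4 s1=1 s2=0 s3=1 s5=0 s4=1 clk=1 s0=1 s6=1 s7=0
t17.Δ0 s1=1 s2=0 s3=1 s5=0 s4=1 clk=1 s0=1 s6=1 s7=0
t17.Δ1 s1=1 s2=0 s3=1 s5=0 s4=1 clk=0 s0=1 s6=1 s7=0
t18.Δ0 s1=1 s2=0 s3=1 s5=0 s4=1 clk=0 s0=1 s6=1 s7=0
t18.Δ1 s1=1 s2=0 s3=1 s5=0 s4=1 clk=1 s0=1 s6=1 s7=0
t18.Δ2 s1=1 s2=0 s3=1 s5=0 s4=1 clk=1 s0=0 s6=1 s7=1
t18.Δ3 s1=0 s2=0 s3=1 s5=0 s4=0 clk=1 s0=0 s6=1 s7=1
t18.Δ4 s1=0 s2=1 s3=1 s5=0 s4=0 clk=1 s0=0 s6=1 s7=1
t19.Δ0 s1=0 s2=1 s3=1 s5=0 s4=0 clk=1 s0=0 s6=1 s7=1
t19.Δ1 s1=0 s2=1 s3=1 s5=0 s4=0 clk=0 s0=0 s6=1 s7=1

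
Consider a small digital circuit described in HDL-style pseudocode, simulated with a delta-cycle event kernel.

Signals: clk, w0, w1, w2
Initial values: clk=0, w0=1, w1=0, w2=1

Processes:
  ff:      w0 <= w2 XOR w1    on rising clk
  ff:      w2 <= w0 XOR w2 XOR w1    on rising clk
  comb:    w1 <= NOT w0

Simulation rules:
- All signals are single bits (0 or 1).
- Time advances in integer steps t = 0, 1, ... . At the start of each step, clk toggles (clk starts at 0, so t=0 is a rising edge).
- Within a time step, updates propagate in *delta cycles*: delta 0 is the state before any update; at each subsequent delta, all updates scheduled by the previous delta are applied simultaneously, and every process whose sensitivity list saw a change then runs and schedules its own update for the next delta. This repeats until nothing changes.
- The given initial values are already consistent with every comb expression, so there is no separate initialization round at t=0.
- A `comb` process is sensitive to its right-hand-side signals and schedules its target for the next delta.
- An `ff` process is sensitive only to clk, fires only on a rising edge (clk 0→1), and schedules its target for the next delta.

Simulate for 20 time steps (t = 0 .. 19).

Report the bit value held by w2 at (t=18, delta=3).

1

t0.Δ0 w1=0 w2=1 w0=1 clk=0
t0.Δ1 w1=0 w2=1 w0=1 clk=1
t0.Δ2 w1=0 w2=0 w0=1 clk=1
t1.Δ0 w1=0 w2=0 w0=1 clk=1
t1.Δ1 w1=0 w2=0 w0=1 clk=0
t2.Δ0 w1=0 w2=0 w0=1 clk=0
t2.Δ1 w1=0 w2=0 w0=1 clk=1
t2.Δ2 w1=0 w2=1 w0=0 clk=1
t2.Δ3 w1=1 w2=1 w0=0 clk=1
t3.Δ0 w1=1 w2=1 w0=0 clk=1
t3.Δ1 w1=1 w2=1 w0=0 clk=0
t4.Δ0 w1=1 w2=1 w0=0 clk=0
t4.Δ1 w1=1 w2=1 w0=0 clk=1
t4.Δ2 w1=1 w2=0 w0=0 clk=1
t5.Δ0 w1=1 w2=0 w0=0 clk=1
t5.Δ1 w1=1 w2=0 w0=0 clk=0
t6.Δ0 w1=1 w2=0 w0=0 clk=0
t6.Δ1 w1=1 w2=0 w0=0 clk=1
t6.Δ2 w1=1 w2=1 w0=1 clk=1
t6.Δ3 w1=0 w2=1 w0=1 clk=1
t7.Δ0 w1=0 w2=1 w0=1 clk=1
t7.Δ1 w1=0 w2=1 w0=1 clk=0
t8.Δ0 w1=0 w2=1 w0=1 clk=0
t8.Δ1 w1=0 w2=1 w0=1 clk=1
t8.Δ2 w1=0 w2=0 w0=1 clk=1
t9.Δ0 w1=0 w2=0 w0=1 clk=1
t9.Δ1 w1=0 w2=0 w0=1 clk=0
t10.Δ0 w1=0 w2=0 w0=1 clk=0
t10.Δ1 w1=0 w2=0 w0=1 clk=1
t10.Δ2 w1=0 w2=1 w0=0 clk=1
t10.Δ3 w1=1 w2=1 w0=0 clk=1
t11.Δ0 w1=1 w2=1 w0=0 clk=1
t11.Δ1 w1=1 w2=1 w0=0 clk=0
t12.Δ0 w1=1 w2=1 w0=0 clk=0
t12.Δ1 w1=1 w2=1 w0=0 clk=1
t12.Δ2 w1=1 w2=0 w0=0 clk=1
t13.Δ0 w1=1 w2=0 w0=0 clk=1
t13.Δ1 w1=1 w2=0 w0=0 clk=0
t14.Δ0 w1=1 w2=0 w0=0 clk=0
t14.Δ1 w1=1 w2=0 w0=0 clk=1
t14.Δ2 w1=1 w2=1 w0=1 clk=1
t14.Δ3 w1=0 w2=1 w0=1 clk=1
t15.Δ0 w1=0 w2=1 w0=1 clk=1
t15.Δ1 w1=0 w2=1 w0=1 clk=0
t16.Δ0 w1=0 w2=1 w0=1 clk=0
t16.Δ1 w1=0 w2=1 w0=1 clk=1
t16.Δ2 w1=0 w2=0 w0=1 clk=1
t17.Δ0 w1=0 w2=0 w0=1 clk=1
t17.Δ1 w1=0 w2=0 w0=1 clk=0
t18.Δ0 w1=0 w2=0 w0=1 clk=0
t18.Δ1 w1=0 w2=0 w0=1 clk=1
t18.Δ2 w1=0 w2=1 w0=0 clk=1
t18.Δ3 w1=1 w2=1 w0=0 clk=1
t19.Δ0 w1=1 w2=1 w0=0 clk=1
t19.Δ1 w1=1 w2=1 w0=0 clk=0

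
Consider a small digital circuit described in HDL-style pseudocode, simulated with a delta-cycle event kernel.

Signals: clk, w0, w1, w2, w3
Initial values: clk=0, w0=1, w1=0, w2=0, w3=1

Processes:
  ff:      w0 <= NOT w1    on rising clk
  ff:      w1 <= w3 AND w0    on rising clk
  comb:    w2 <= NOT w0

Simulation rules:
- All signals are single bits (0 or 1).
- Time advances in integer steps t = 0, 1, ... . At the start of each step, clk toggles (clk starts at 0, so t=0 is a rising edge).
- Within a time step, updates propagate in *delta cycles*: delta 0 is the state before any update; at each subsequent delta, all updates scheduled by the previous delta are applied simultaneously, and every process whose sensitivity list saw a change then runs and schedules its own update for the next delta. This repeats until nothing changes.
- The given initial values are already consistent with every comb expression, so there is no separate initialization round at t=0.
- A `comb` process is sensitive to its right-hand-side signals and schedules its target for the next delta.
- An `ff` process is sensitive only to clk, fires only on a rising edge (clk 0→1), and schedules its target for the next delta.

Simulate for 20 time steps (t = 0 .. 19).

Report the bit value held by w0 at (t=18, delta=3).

0

t0.Δ0 w3=1 w1=0 w0=1 w2=0 clk=0
t0.Δ1 w3=1 w1=0 w0=1 w2=0 clk=1
t0.Δ2 w3=1 w1=1 w0=1 w2=0 clk=1
t1.Δ0 w3=1 w1=1 w0=1 w2=0 clk=1
t1.Δ1 w3=1 w1=1 w0=1 w2=0 clk=0
t2.Δ0 w3=1 w1=1 w0=1 w2=0 clk=0
t2.Δ1 w3=1 w1=1 w0=1 w2=0 clk=1
t2.Δ2 w3=1 w1=1 w0=0 w2=0 clk=1
t2.Δ3 w3=1 w1=1 w0=0 w2=1 clk=1
t3.Δ0 w3=1 w1=1 w0=0 w2=1 clk=1
t3.Δ1 w3=1 w1=1 w0=0 w2=1 clk=0
t4.Δ0 w3=1 w1=1 w0=0 w2=1 clk=0
t4.Δ1 w3=1 w1=1 w0=0 w2=1 clk=1
t4.Δ2 w3=1 w1=0 w0=0 w2=1 clk=1
t5.Δ0 w3=1 w1=0 w0=0 w2=1 clk=1
t5.Δ1 w3=1 w1=0 w0=0 w2=1 clk=0
t6.Δ0 w3=1 w1=0 w0=0 w2=1 clk=0
t6.Δ1 w3=1 w1=0 w0=0 w2=1 clk=1
t6.Δ2 w3=1 w1=0 w0=1 w2=1 clk=1
t6.Δ3 w3=1 w1=0 w0=1 w2=0 clk=1
t7.Δ0 w3=1 w1=0 w0=1 w2=0 clk=1
t7.Δ1 w3=1 w1=0 w0=1 w2=0 clk=0
t8.Δ0 w3=1 w1=0 w0=1 w2=0 clk=0
t8.Δ1 w3=1 w1=0 w0=1 w2=0 clk=1
t8.Δ2 w3=1 w1=1 w0=1 w2=0 clk=1
t9.Δ0 w3=1 w1=1 w0=1 w2=0 clk=1
t9.Δ1 w3=1 w1=1 w0=1 w2=0 clk=0
t10.Δ0 w3=1 w1=1 w0=1 w2=0 clk=0
t10.Δ1 w3=1 w1=1 w0=1 w2=0 clk=1
t10.Δ2 w3=1 w1=1 w0=0 w2=0 clk=1
t10.Δ3 w3=1 w1=1 w0=0 w2=1 clk=1
t11.Δ0 w3=1 w1=1 w0=0 w2=1 clk=1
t11.Δ1 w3=1 w1=1 w0=0 w2=1 clk=0
t12.Δ0 w3=1 w1=1 w0=0 w2=1 clk=0
t12.Δ1 w3=1 w1=1 w0=0 w2=1 clk=1
t12.Δ2 w3=1 w1=0 w0=0 w2=1 clk=1
t13.Δ0 w3=1 w1=0 w0=0 w2=1 clk=1
t13.Δ1 w3=1 w1=0 w0=0 w2=1 clk=0
t14.Δ0 w3=1 w1=0 w0=0 w2=1 clk=0
t14.Δ1 w3=1 w1=0 w0=0 w2=1 clk=1
t14.Δ2 w3=1 w1=0 w0=1 w2=1 clk=1
t14.Δ3 w3=1 w1=0 w0=1 w2=0 clk=1
t15.Δ0 w3=1 w1=0 w0=1 w2=0 clk=1
t15.Δ1 w3=1 w1=0 w0=1 w2=0 clk=0
t16.Δ0 w3=1 w1=0 w0=1 w2=0 clk=0
t16.Δ1 w3=1 w1=0 w0=1 w2=0 clk=1
t16.Δ2 w3=1 w1=1 w0=1 w2=0 clk=1
t17.Δ0 w3=1 w1=1 w0=1 w2=0 clk=1
t17.Δ1 w3=1 w1=1 w0=1 w2=0 clk=0
t18.Δ0 w3=1 w1=1 w0=1 w2=0 clk=0
t18.Δ1 w3=1 w1=1 w0=1 w2=0 clk=1
t18.Δ2 w3=1 w1=1 w0=0 w2=0 clk=1
t18.Δ3 w3=1 w1=1 w0=0 w2=1 clk=1
t19.Δ0 w3=1 w1=1 w0=0 w2=1 clk=1
t19.Δ1 w3=1 w1=1 w0=0 w2=1 clk=0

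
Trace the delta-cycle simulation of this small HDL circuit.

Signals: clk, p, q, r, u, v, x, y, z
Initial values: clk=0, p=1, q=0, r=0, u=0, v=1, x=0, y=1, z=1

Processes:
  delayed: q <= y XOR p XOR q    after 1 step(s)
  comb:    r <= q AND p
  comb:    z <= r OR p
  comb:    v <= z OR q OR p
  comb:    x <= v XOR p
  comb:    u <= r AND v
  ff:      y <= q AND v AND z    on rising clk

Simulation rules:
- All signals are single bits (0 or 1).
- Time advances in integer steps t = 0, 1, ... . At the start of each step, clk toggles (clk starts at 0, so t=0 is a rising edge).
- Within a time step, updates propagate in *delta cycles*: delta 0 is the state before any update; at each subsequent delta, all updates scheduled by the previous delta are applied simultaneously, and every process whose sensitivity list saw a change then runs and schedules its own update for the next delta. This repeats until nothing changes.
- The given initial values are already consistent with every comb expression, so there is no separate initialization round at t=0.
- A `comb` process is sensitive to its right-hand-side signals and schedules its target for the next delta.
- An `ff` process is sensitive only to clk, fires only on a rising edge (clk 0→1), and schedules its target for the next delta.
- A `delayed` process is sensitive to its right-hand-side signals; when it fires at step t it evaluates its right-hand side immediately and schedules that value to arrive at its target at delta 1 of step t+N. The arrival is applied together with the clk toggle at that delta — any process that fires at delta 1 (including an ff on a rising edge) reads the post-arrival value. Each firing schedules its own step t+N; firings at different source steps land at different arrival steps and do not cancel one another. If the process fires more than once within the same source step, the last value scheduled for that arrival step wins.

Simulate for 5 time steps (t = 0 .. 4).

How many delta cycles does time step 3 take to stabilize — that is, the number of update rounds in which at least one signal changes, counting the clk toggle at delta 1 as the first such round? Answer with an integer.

3

t0.Δ0 x=0 r=0 clk=0 q=0 v=1 z=1 y=1 p=1 u=0
t0.Δ1 x=0 r=0 clk=1 q=0 v=1 z=1 y=1 p=1 u=0
t0.Δ2 x=0 r=0 clk=1 q=0 v=1 z=1 y=0 p=1 u=0
t1.Δ0 x=0 r=0 clk=1 q=0 v=1 z=1 y=0 p=1 u=0
t1.Δ1 x=0 r=0 clk=0 q=1 v=1 z=1 y=0 p=1 u=0
t1.Δ2 x=0 r=1 clk=0 q=1 v=1 z=1 y=0 p=1 u=0
t1.Δ3 x=0 r=1 clk=0 q=1 v=1 z=1 y=0 p=1 u=1
t2.Δ0 x=0 r=1 clk=0 q=1 v=1 z=1 y=0 p=1 u=1
t2.Δ1 x=0 r=1 clk=1 q=0 v=1 z=1 y=0 p=1 u=1
t2.Δ2 x=0 r=0 clk=1 q=0 v=1 z=1 y=0 p=1 u=1
t2.Δ3 x=0 r=0 clk=1 q=0 v=1 z=1 y=0 p=1 u=0
t3.Δ0 x=0 r=0 clk=1 q=0 v=1 z=1 y=0 p=1 u=0
t3.Δ1 x=0 r=0 clk=0 q=1 v=1 z=1 y=0 p=1 u=0
t3.Δ2 x=0 r=1 clk=0 q=1 v=1 z=1 y=0 p=1 u=0
t3.Δ3 x=0 r=1 clk=0 q=1 v=1 z=1 y=0 p=1 u=1
t4.Δ0 x=0 r=1 clk=0 q=1 v=1 z=1 y=0 p=1 u=1
t4.Δ1 x=0 r=1 clk=1 q=0 v=1 z=1 y=0 p=1 u=1
t4.Δ2 x=0 r=0 clk=1 q=0 v=1 z=1 y=0 p=1 u=1
t4.Δ3 x=0 r=0 clk=1 q=0 v=1 z=1 y=0 p=1 u=0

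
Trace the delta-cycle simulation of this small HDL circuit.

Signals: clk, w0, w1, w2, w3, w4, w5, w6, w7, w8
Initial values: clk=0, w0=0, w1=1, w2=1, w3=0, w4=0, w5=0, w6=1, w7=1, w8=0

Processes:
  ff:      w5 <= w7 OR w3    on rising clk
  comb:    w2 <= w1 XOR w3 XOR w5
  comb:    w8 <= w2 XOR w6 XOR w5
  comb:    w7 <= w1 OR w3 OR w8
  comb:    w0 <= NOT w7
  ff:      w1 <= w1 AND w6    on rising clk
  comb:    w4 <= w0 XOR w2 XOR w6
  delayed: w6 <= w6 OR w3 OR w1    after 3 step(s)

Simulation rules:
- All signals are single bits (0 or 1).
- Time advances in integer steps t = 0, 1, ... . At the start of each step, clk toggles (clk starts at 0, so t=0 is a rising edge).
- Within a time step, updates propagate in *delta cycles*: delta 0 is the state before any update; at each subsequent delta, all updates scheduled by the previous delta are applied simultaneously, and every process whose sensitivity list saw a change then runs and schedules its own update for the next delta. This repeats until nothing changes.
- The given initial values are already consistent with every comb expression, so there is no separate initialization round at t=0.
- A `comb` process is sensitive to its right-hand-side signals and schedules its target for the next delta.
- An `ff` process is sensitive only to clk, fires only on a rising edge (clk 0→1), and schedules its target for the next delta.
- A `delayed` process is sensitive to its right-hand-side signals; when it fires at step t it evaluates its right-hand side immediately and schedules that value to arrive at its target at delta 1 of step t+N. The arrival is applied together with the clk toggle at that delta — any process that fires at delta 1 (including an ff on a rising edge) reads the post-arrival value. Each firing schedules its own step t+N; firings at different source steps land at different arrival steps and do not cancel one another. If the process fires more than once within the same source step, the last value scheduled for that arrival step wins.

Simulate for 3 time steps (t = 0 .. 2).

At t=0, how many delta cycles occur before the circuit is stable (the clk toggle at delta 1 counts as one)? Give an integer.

[bits: clk,w7,w1,w4,w3,w6,w8,w2,w0,w5]
t=0: Δ0=0110010100 Δ1=1110010100 Δ2=1110010101 Δ3=1110011001 Δ4=1111010001 | 4Δ
t=1: Δ0=1111010001 Δ1=0111010001 | 1Δ
t=2: Δ0=0111010001 Δ1=1111010001 | 1Δ

4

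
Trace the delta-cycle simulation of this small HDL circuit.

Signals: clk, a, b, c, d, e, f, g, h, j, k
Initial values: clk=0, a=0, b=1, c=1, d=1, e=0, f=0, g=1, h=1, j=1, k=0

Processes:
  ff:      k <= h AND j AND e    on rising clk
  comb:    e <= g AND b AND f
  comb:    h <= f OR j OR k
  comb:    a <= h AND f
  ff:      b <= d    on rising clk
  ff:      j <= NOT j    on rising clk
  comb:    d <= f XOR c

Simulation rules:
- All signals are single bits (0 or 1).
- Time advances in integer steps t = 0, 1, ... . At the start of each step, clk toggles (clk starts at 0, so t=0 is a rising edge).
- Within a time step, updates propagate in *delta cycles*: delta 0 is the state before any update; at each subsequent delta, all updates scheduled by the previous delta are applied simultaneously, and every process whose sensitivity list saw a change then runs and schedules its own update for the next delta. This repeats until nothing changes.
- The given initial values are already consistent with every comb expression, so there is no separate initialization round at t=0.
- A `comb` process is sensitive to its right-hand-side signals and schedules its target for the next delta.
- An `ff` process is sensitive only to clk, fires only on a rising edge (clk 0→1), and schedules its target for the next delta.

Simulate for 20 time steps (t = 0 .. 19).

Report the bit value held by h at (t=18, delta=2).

t0.Δ0 d=1 j=1 h=1 a=0 f=0 c=1 clk=0 g=1 k=0 e=0 b=1
t0.Δ1 d=1 j=1 h=1 a=0 f=0 c=1 clk=1 g=1 k=0 e=0 b=1
t0.Δ2 d=1 j=0 h=1 a=0 f=0 c=1 clk=1 g=1 k=0 e=0 b=1
t0.Δ3 d=1 j=0 h=0 a=0 f=0 c=1 clk=1 g=1 k=0 e=0 b=1
t1.Δ0 d=1 j=0 h=0 a=0 f=0 c=1 clk=1 g=1 k=0 e=0 b=1
t1.Δ1 d=1 j=0 h=0 a=0 f=0 c=1 clk=0 g=1 k=0 e=0 b=1
t2.Δ0 d=1 j=0 h=0 a=0 f=0 c=1 clk=0 g=1 k=0 e=0 b=1
t2.Δ1 d=1 j=0 h=0 a=0 f=0 c=1 clk=1 g=1 k=0 e=0 b=1
t2.Δ2 d=1 j=1 h=0 a=0 f=0 c=1 clk=1 g=1 k=0 e=0 b=1
t2.Δ3 d=1 j=1 h=1 a=0 f=0 c=1 clk=1 g=1 k=0 e=0 b=1
t3.Δ0 d=1 j=1 h=1 a=0 f=0 c=1 clk=1 g=1 k=0 e=0 b=1
t3.Δ1 d=1 j=1 h=1 a=0 f=0 c=1 clk=0 g=1 k=0 e=0 b=1
t4.Δ0 d=1 j=1 h=1 a=0 f=0 c=1 clk=0 g=1 k=0 e=0 b=1
t4.Δ1 d=1 j=1 h=1 a=0 f=0 c=1 clk=1 g=1 k=0 e=0 b=1
t4.Δ2 d=1 j=0 h=1 a=0 f=0 c=1 clk=1 g=1 k=0 e=0 b=1
t4.Δ3 d=1 j=0 h=0 a=0 f=0 c=1 clk=1 g=1 k=0 e=0 b=1
t5.Δ0 d=1 j=0 h=0 a=0 f=0 c=1 clk=1 g=1 k=0 e=0 b=1
t5.Δ1 d=1 j=0 h=0 a=0 f=0 c=1 clk=0 g=1 k=0 e=0 b=1
t6.Δ0 d=1 j=0 h=0 a=0 f=0 c=1 clk=0 g=1 k=0 e=0 b=1
t6.Δ1 d=1 j=0 h=0 a=0 f=0 c=1 clk=1 g=1 k=0 e=0 b=1
t6.Δ2 d=1 j=1 h=0 a=0 f=0 c=1 clk=1 g=1 k=0 e=0 b=1
t6.Δ3 d=1 j=1 h=1 a=0 f=0 c=1 clk=1 g=1 k=0 e=0 b=1
t7.Δ0 d=1 j=1 h=1 a=0 f=0 c=1 clk=1 g=1 k=0 e=0 b=1
t7.Δ1 d=1 j=1 h=1 a=0 f=0 c=1 clk=0 g=1 k=0 e=0 b=1
t8.Δ0 d=1 j=1 h=1 a=0 f=0 c=1 clk=0 g=1 k=0 e=0 b=1
t8.Δ1 d=1 j=1 h=1 a=0 f=0 c=1 clk=1 g=1 k=0 e=0 b=1
t8.Δ2 d=1 j=0 h=1 a=0 f=0 c=1 clk=1 g=1 k=0 e=0 b=1
t8.Δ3 d=1 j=0 h=0 a=0 f=0 c=1 clk=1 g=1 k=0 e=0 b=1
t9.Δ0 d=1 j=0 h=0 a=0 f=0 c=1 clk=1 g=1 k=0 e=0 b=1
t9.Δ1 d=1 j=0 h=0 a=0 f=0 c=1 clk=0 g=1 k=0 e=0 b=1
t10.Δ0 d=1 j=0 h=0 a=0 f=0 c=1 clk=0 g=1 k=0 e=0 b=1
t10.Δ1 d=1 j=0 h=0 a=0 f=0 c=1 clk=1 g=1 k=0 e=0 b=1
t10.Δ2 d=1 j=1 h=0 a=0 f=0 c=1 clk=1 g=1 k=0 e=0 b=1
t10.Δ3 d=1 j=1 h=1 a=0 f=0 c=1 clk=1 g=1 k=0 e=0 b=1
t11.Δ0 d=1 j=1 h=1 a=0 f=0 c=1 clk=1 g=1 k=0 e=0 b=1
t11.Δ1 d=1 j=1 h=1 a=0 f=0 c=1 clk=0 g=1 k=0 e=0 b=1
t12.Δ0 d=1 j=1 h=1 a=0 f=0 c=1 clk=0 g=1 k=0 e=0 b=1
t12.Δ1 d=1 j=1 h=1 a=0 f=0 c=1 clk=1 g=1 k=0 e=0 b=1
t12.Δ2 d=1 j=0 h=1 a=0 f=0 c=1 clk=1 g=1 k=0 e=0 b=1
t12.Δ3 d=1 j=0 h=0 a=0 f=0 c=1 clk=1 g=1 k=0 e=0 b=1
t13.Δ0 d=1 j=0 h=0 a=0 f=0 c=1 clk=1 g=1 k=0 e=0 b=1
t13.Δ1 d=1 j=0 h=0 a=0 f=0 c=1 clk=0 g=1 k=0 e=0 b=1
t14.Δ0 d=1 j=0 h=0 a=0 f=0 c=1 clk=0 g=1 k=0 e=0 b=1
t14.Δ1 d=1 j=0 h=0 a=0 f=0 c=1 clk=1 g=1 k=0 e=0 b=1
t14.Δ2 d=1 j=1 h=0 a=0 f=0 c=1 clk=1 g=1 k=0 e=0 b=1
t14.Δ3 d=1 j=1 h=1 a=0 f=0 c=1 clk=1 g=1 k=0 e=0 b=1
t15.Δ0 d=1 j=1 h=1 a=0 f=0 c=1 clk=1 g=1 k=0 e=0 b=1
t15.Δ1 d=1 j=1 h=1 a=0 f=0 c=1 clk=0 g=1 k=0 e=0 b=1
t16.Δ0 d=1 j=1 h=1 a=0 f=0 c=1 clk=0 g=1 k=0 e=0 b=1
t16.Δ1 d=1 j=1 h=1 a=0 f=0 c=1 clk=1 g=1 k=0 e=0 b=1
t16.Δ2 d=1 j=0 h=1 a=0 f=0 c=1 clk=1 g=1 k=0 e=0 b=1
t16.Δ3 d=1 j=0 h=0 a=0 f=0 c=1 clk=1 g=1 k=0 e=0 b=1
t17.Δ0 d=1 j=0 h=0 a=0 f=0 c=1 clk=1 g=1 k=0 e=0 b=1
t17.Δ1 d=1 j=0 h=0 a=0 f=0 c=1 clk=0 g=1 k=0 e=0 b=1
t18.Δ0 d=1 j=0 h=0 a=0 f=0 c=1 clk=0 g=1 k=0 e=0 b=1
t18.Δ1 d=1 j=0 h=0 a=0 f=0 c=1 clk=1 g=1 k=0 e=0 b=1
t18.Δ2 d=1 j=1 h=0 a=0 f=0 c=1 clk=1 g=1 k=0 e=0 b=1
t18.Δ3 d=1 j=1 h=1 a=0 f=0 c=1 clk=1 g=1 k=0 e=0 b=1
t19.Δ0 d=1 j=1 h=1 a=0 f=0 c=1 clk=1 g=1 k=0 e=0 b=1
t19.Δ1 d=1 j=1 h=1 a=0 f=0 c=1 clk=0 g=1 k=0 e=0 b=1

0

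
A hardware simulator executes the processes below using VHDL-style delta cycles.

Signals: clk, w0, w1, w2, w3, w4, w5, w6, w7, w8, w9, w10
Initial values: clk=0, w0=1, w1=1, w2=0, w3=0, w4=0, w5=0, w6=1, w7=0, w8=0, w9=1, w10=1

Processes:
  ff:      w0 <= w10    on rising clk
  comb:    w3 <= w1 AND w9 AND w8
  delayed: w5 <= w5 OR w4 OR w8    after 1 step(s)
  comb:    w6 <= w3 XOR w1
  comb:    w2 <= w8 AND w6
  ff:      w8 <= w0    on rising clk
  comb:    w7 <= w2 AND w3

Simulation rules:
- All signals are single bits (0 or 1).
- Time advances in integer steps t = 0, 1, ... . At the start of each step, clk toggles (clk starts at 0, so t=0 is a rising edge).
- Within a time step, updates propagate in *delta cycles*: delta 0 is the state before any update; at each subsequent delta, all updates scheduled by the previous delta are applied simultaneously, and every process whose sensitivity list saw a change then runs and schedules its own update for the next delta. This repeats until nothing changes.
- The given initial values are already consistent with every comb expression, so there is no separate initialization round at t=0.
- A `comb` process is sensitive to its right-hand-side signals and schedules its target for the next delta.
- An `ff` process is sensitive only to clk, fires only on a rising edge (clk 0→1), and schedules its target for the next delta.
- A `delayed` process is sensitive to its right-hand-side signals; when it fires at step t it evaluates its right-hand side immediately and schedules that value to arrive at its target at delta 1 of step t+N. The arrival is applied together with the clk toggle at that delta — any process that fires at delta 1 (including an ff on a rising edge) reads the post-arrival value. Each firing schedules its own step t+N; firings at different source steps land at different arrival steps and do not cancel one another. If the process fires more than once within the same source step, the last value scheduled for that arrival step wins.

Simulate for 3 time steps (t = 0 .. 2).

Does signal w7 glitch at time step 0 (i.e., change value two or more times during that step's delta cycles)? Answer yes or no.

t=0 Δ0: w7=0 w2=0 w3=0 w9=1 w0=1 w1=1 w6=1 clk=0 w8=0 w5=0 w10=1 w4=0
  Δ1: clk:0→1
  Δ2: w8:0→1
  Δ3: w2:0→1, w3:0→1
  Δ4: w7:0→1, w6:1→0
  Δ5: w2:1→0
  Δ6: w7:1→0
  (6Δ to stable)
t=1 Δ0: w7=0 w2=0 w3=1 w9=1 w0=1 w1=1 w6=0 clk=1 w8=1 w5=0 w10=1 w4=0
  Δ1: clk:1→0, w5:0→1
  (1Δ to stable)
t=2 Δ0: w7=0 w2=0 w3=1 w9=1 w0=1 w1=1 w6=0 clk=0 w8=1 w5=1 w10=1 w4=0
  Δ1: clk:0→1
  (1Δ to stable)

yes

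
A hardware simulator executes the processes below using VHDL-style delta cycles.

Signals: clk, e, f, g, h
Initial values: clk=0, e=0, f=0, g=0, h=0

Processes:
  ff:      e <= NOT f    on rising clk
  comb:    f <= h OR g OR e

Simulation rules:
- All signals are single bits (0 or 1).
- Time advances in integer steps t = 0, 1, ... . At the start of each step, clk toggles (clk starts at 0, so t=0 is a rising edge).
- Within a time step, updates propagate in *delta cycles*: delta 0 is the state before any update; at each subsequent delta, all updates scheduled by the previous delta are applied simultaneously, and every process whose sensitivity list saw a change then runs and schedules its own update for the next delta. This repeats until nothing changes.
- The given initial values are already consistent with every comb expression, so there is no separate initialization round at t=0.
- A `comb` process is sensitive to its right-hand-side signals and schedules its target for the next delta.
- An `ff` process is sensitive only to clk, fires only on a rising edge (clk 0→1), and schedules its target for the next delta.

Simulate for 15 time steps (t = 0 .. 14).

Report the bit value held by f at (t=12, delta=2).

0

t0.Δ0 clk=0 h=0 f=0 g=0 e=0
t0.Δ1 clk=1 h=0 f=0 g=0 e=0
t0.Δ2 clk=1 h=0 f=0 g=0 e=1
t0.Δ3 clk=1 h=0 f=1 g=0 e=1
t1.Δ0 clk=1 h=0 f=1 g=0 e=1
t1.Δ1 clk=0 h=0 f=1 g=0 e=1
t2.Δ0 clk=0 h=0 f=1 g=0 e=1
t2.Δ1 clk=1 h=0 f=1 g=0 e=1
t2.Δ2 clk=1 h=0 f=1 g=0 e=0
t2.Δ3 clk=1 h=0 f=0 g=0 e=0
t3.Δ0 clk=1 h=0 f=0 g=0 e=0
t3.Δ1 clk=0 h=0 f=0 g=0 e=0
t4.Δ0 clk=0 h=0 f=0 g=0 e=0
t4.Δ1 clk=1 h=0 f=0 g=0 e=0
t4.Δ2 clk=1 h=0 f=0 g=0 e=1
t4.Δ3 clk=1 h=0 f=1 g=0 e=1
t5.Δ0 clk=1 h=0 f=1 g=0 e=1
t5.Δ1 clk=0 h=0 f=1 g=0 e=1
t6.Δ0 clk=0 h=0 f=1 g=0 e=1
t6.Δ1 clk=1 h=0 f=1 g=0 e=1
t6.Δ2 clk=1 h=0 f=1 g=0 e=0
t6.Δ3 clk=1 h=0 f=0 g=0 e=0
t7.Δ0 clk=1 h=0 f=0 g=0 e=0
t7.Δ1 clk=0 h=0 f=0 g=0 e=0
t8.Δ0 clk=0 h=0 f=0 g=0 e=0
t8.Δ1 clk=1 h=0 f=0 g=0 e=0
t8.Δ2 clk=1 h=0 f=0 g=0 e=1
t8.Δ3 clk=1 h=0 f=1 g=0 e=1
t9.Δ0 clk=1 h=0 f=1 g=0 e=1
t9.Δ1 clk=0 h=0 f=1 g=0 e=1
t10.Δ0 clk=0 h=0 f=1 g=0 e=1
t10.Δ1 clk=1 h=0 f=1 g=0 e=1
t10.Δ2 clk=1 h=0 f=1 g=0 e=0
t10.Δ3 clk=1 h=0 f=0 g=0 e=0
t11.Δ0 clk=1 h=0 f=0 g=0 e=0
t11.Δ1 clk=0 h=0 f=0 g=0 e=0
t12.Δ0 clk=0 h=0 f=0 g=0 e=0
t12.Δ1 clk=1 h=0 f=0 g=0 e=0
t12.Δ2 clk=1 h=0 f=0 g=0 e=1
t12.Δ3 clk=1 h=0 f=1 g=0 e=1
t13.Δ0 clk=1 h=0 f=1 g=0 e=1
t13.Δ1 clk=0 h=0 f=1 g=0 e=1
t14.Δ0 clk=0 h=0 f=1 g=0 e=1
t14.Δ1 clk=1 h=0 f=1 g=0 e=1
t14.Δ2 clk=1 h=0 f=1 g=0 e=0
t14.Δ3 clk=1 h=0 f=0 g=0 e=0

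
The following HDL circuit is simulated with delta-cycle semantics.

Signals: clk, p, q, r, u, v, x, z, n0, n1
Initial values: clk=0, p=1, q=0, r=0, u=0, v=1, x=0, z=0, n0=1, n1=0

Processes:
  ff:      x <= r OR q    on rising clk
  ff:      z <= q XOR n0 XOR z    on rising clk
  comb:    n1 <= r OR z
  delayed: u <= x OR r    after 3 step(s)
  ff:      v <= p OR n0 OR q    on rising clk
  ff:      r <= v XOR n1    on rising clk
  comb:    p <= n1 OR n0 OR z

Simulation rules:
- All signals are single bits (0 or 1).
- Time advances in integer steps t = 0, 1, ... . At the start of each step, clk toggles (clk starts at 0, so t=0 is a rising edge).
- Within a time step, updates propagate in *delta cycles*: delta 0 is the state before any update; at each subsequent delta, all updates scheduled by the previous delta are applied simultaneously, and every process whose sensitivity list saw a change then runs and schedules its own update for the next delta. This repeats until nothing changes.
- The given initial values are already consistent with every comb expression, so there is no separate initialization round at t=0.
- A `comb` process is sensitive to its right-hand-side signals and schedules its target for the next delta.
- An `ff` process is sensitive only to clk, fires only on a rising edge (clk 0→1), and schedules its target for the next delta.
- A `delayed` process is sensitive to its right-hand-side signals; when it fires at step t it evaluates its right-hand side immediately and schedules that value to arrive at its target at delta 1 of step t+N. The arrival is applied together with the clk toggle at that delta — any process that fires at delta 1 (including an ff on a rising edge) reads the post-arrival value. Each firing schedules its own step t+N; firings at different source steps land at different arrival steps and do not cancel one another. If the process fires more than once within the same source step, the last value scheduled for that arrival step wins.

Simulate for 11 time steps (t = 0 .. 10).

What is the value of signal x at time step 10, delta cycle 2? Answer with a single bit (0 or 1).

t0.Δ0 u=0 clk=0 r=0 q=0 p=1 z=0 n0=1 v=1 n1=0 x=0
t0.Δ1 u=0 clk=1 r=0 q=0 p=1 z=0 n0=1 v=1 n1=0 x=0
t0.Δ2 u=0 clk=1 r=1 q=0 p=1 z=1 n0=1 v=1 n1=0 x=0
t0.Δ3 u=0 clk=1 r=1 q=0 p=1 z=1 n0=1 v=1 n1=1 x=0
t1.Δ0 u=0 clk=1 r=1 q=0 p=1 z=1 n0=1 v=1 n1=1 x=0
t1.Δ1 u=0 clk=0 r=1 q=0 p=1 z=1 n0=1 v=1 n1=1 x=0
t2.Δ0 u=0 clk=0 r=1 q=0 p=1 z=1 n0=1 v=1 n1=1 x=0
t2.Δ1 u=0 clk=1 r=1 q=0 p=1 z=1 n0=1 v=1 n1=1 x=0
t2.Δ2 u=0 clk=1 r=0 q=0 p=1 z=0 n0=1 v=1 n1=1 x=1
t2.Δ3 u=0 clk=1 r=0 q=0 p=1 z=0 n0=1 v=1 n1=0 x=1
t3.Δ0 u=0 clk=1 r=0 q=0 p=1 z=0 n0=1 v=1 n1=0 x=1
t3.Δ1 u=1 clk=0 r=0 q=0 p=1 z=0 n0=1 v=1 n1=0 x=1
t4.Δ0 u=1 clk=0 r=0 q=0 p=1 z=0 n0=1 v=1 n1=0 x=1
t4.Δ1 u=1 clk=1 r=0 q=0 p=1 z=0 n0=1 v=1 n1=0 x=1
t4.Δ2 u=1 clk=1 r=1 q=0 p=1 z=1 n0=1 v=1 n1=0 x=0
t4.Δ3 u=1 clk=1 r=1 q=0 p=1 z=1 n0=1 v=1 n1=1 x=0
t5.Δ0 u=1 clk=1 r=1 q=0 p=1 z=1 n0=1 v=1 n1=1 x=0
t5.Δ1 u=1 clk=0 r=1 q=0 p=1 z=1 n0=1 v=1 n1=1 x=0
t6.Δ0 u=1 clk=0 r=1 q=0 p=1 z=1 n0=1 v=1 n1=1 x=0
t6.Δ1 u=1 clk=1 r=1 q=0 p=1 z=1 n0=1 v=1 n1=1 x=0
t6.Δ2 u=1 clk=1 r=0 q=0 p=1 z=0 n0=1 v=1 n1=1 x=1
t6.Δ3 u=1 clk=1 r=0 q=0 p=1 z=0 n0=1 v=1 n1=0 x=1
t7.Δ0 u=1 clk=1 r=0 q=0 p=1 z=0 n0=1 v=1 n1=0 x=1
t7.Δ1 u=1 clk=0 r=0 q=0 p=1 z=0 n0=1 v=1 n1=0 x=1
t8.Δ0 u=1 clk=0 r=0 q=0 p=1 z=0 n0=1 v=1 n1=0 x=1
t8.Δ1 u=1 clk=1 r=0 q=0 p=1 z=0 n0=1 v=1 n1=0 x=1
t8.Δ2 u=1 clk=1 r=1 q=0 p=1 z=1 n0=1 v=1 n1=0 x=0
t8.Δ3 u=1 clk=1 r=1 q=0 p=1 z=1 n0=1 v=1 n1=1 x=0
t9.Δ0 u=1 clk=1 r=1 q=0 p=1 z=1 n0=1 v=1 n1=1 x=0
t9.Δ1 u=1 clk=0 r=1 q=0 p=1 z=1 n0=1 v=1 n1=1 x=0
t10.Δ0 u=1 clk=0 r=1 q=0 p=1 z=1 n0=1 v=1 n1=1 x=0
t10.Δ1 u=1 clk=1 r=1 q=0 p=1 z=1 n0=1 v=1 n1=1 x=0
t10.Δ2 u=1 clk=1 r=0 q=0 p=1 z=0 n0=1 v=1 n1=1 x=1
t10.Δ3 u=1 clk=1 r=0 q=0 p=1 z=0 n0=1 v=1 n1=0 x=1

1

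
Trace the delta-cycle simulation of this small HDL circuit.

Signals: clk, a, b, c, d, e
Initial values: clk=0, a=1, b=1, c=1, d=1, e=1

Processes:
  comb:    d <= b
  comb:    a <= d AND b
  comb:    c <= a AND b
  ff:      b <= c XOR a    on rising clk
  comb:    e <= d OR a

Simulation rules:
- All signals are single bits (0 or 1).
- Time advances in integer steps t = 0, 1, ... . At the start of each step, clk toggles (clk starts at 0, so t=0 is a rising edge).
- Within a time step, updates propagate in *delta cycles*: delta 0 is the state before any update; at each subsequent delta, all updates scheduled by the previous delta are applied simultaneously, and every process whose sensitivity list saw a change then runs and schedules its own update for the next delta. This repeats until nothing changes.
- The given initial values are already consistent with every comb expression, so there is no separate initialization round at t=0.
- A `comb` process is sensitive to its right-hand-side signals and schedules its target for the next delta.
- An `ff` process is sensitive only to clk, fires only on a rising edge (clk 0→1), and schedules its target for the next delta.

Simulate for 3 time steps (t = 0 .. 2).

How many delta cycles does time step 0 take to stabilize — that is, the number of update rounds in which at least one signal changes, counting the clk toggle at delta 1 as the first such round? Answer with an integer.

4

[bits: c,a,b,clk,d,e]
t=0: Δ0=111011 Δ1=111111 Δ2=110111 Δ3=000101 Δ4=000100 | 4Δ
t=1: Δ0=000100 Δ1=000000 | 1Δ
t=2: Δ0=000000 Δ1=000100 | 1Δ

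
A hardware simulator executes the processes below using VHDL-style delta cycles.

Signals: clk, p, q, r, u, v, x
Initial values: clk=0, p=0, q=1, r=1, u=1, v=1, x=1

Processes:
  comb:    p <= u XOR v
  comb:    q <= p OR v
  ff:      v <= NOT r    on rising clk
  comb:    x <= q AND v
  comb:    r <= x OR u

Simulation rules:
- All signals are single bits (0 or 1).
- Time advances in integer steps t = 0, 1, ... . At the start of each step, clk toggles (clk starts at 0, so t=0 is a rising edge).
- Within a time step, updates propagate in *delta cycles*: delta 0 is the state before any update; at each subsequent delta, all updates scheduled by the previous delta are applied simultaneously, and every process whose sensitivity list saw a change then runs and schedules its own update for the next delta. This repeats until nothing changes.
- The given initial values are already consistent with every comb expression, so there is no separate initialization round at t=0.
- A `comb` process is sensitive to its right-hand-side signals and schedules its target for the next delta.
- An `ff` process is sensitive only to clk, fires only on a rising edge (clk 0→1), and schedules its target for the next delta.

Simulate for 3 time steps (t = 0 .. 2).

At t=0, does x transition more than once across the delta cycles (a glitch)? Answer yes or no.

[bits: p,r,v,u,q,x,clk]
t=0: Δ0=0111110 Δ1=0111111 Δ2=0101111 Δ3=1101001 Δ4=1101101 | 4Δ
t=1: Δ0=1101101 Δ1=1101100 | 1Δ
t=2: Δ0=1101100 Δ1=1101101 | 1Δ

no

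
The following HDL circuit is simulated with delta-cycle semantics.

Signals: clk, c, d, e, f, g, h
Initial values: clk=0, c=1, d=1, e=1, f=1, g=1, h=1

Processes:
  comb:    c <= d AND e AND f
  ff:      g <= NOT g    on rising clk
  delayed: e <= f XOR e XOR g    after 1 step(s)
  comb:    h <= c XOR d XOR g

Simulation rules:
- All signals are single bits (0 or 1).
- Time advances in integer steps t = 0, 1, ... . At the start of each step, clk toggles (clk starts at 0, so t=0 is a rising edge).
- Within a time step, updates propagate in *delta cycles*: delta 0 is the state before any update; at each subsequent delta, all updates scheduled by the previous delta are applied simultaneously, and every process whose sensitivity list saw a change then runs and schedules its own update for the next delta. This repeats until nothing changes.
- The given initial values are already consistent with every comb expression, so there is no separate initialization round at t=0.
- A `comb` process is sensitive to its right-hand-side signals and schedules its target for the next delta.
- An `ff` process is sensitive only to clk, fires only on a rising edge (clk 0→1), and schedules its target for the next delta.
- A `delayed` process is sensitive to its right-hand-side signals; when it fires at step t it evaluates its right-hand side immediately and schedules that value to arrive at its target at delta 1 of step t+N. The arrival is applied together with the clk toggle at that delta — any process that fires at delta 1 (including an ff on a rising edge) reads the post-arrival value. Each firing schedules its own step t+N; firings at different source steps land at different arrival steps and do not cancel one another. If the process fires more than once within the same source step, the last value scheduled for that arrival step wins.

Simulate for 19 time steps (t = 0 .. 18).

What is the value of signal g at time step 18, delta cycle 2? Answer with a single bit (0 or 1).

1

t0.Δ0 g=1 d=1 e=1 h=1 clk=0 f=1 c=1
t0.Δ1 g=1 d=1 e=1 h=1 clk=1 f=1 c=1
t0.Δ2 g=0 d=1 e=1 h=1 clk=1 f=1 c=1
t0.Δ3 g=0 d=1 e=1 h=0 clk=1 f=1 c=1
t1.Δ0 g=0 d=1 e=1 h=0 clk=1 f=1 c=1
t1.Δ1 g=0 d=1 e=0 h=0 clk=0 f=1 c=1
t1.Δ2 g=0 d=1 e=0 h=0 clk=0 f=1 c=0
t1.Δ3 g=0 d=1 e=0 h=1 clk=0 f=1 c=0
t2.Δ0 g=0 d=1 e=0 h=1 clk=0 f=1 c=0
t2.Δ1 g=0 d=1 e=1 h=1 clk=1 f=1 c=0
t2.Δ2 g=1 d=1 e=1 h=1 clk=1 f=1 c=1
t3.Δ0 g=1 d=1 e=1 h=1 clk=1 f=1 c=1
t3.Δ1 g=1 d=1 e=1 h=1 clk=0 f=1 c=1
t4.Δ0 g=1 d=1 e=1 h=1 clk=0 f=1 c=1
t4.Δ1 g=1 d=1 e=1 h=1 clk=1 f=1 c=1
t4.Δ2 g=0 d=1 e=1 h=1 clk=1 f=1 c=1
t4.Δ3 g=0 d=1 e=1 h=0 clk=1 f=1 c=1
t5.Δ0 g=0 d=1 e=1 h=0 clk=1 f=1 c=1
t5.Δ1 g=0 d=1 e=0 h=0 clk=0 f=1 c=1
t5.Δ2 g=0 d=1 e=0 h=0 clk=0 f=1 c=0
t5.Δ3 g=0 d=1 e=0 h=1 clk=0 f=1 c=0
t6.Δ0 g=0 d=1 e=0 h=1 clk=0 f=1 c=0
t6.Δ1 g=0 d=1 e=1 h=1 clk=1 f=1 c=0
t6.Δ2 g=1 d=1 e=1 h=1 clk=1 f=1 c=1
t7.Δ0 g=1 d=1 e=1 h=1 clk=1 f=1 c=1
t7.Δ1 g=1 d=1 e=1 h=1 clk=0 f=1 c=1
t8.Δ0 g=1 d=1 e=1 h=1 clk=0 f=1 c=1
t8.Δ1 g=1 d=1 e=1 h=1 clk=1 f=1 c=1
t8.Δ2 g=0 d=1 e=1 h=1 clk=1 f=1 c=1
t8.Δ3 g=0 d=1 e=1 h=0 clk=1 f=1 c=1
t9.Δ0 g=0 d=1 e=1 h=0 clk=1 f=1 c=1
t9.Δ1 g=0 d=1 e=0 h=0 clk=0 f=1 c=1
t9.Δ2 g=0 d=1 e=0 h=0 clk=0 f=1 c=0
t9.Δ3 g=0 d=1 e=0 h=1 clk=0 f=1 c=0
t10.Δ0 g=0 d=1 e=0 h=1 clk=0 f=1 c=0
t10.Δ1 g=0 d=1 e=1 h=1 clk=1 f=1 c=0
t10.Δ2 g=1 d=1 e=1 h=1 clk=1 f=1 c=1
t11.Δ0 g=1 d=1 e=1 h=1 clk=1 f=1 c=1
t11.Δ1 g=1 d=1 e=1 h=1 clk=0 f=1 c=1
t12.Δ0 g=1 d=1 e=1 h=1 clk=0 f=1 c=1
t12.Δ1 g=1 d=1 e=1 h=1 clk=1 f=1 c=1
t12.Δ2 g=0 d=1 e=1 h=1 clk=1 f=1 c=1
t12.Δ3 g=0 d=1 e=1 h=0 clk=1 f=1 c=1
t13.Δ0 g=0 d=1 e=1 h=0 clk=1 f=1 c=1
t13.Δ1 g=0 d=1 e=0 h=0 clk=0 f=1 c=1
t13.Δ2 g=0 d=1 e=0 h=0 clk=0 f=1 c=0
t13.Δ3 g=0 d=1 e=0 h=1 clk=0 f=1 c=0
t14.Δ0 g=0 d=1 e=0 h=1 clk=0 f=1 c=0
t14.Δ1 g=0 d=1 e=1 h=1 clk=1 f=1 c=0
t14.Δ2 g=1 d=1 e=1 h=1 clk=1 f=1 c=1
t15.Δ0 g=1 d=1 e=1 h=1 clk=1 f=1 c=1
t15.Δ1 g=1 d=1 e=1 h=1 clk=0 f=1 c=1
t16.Δ0 g=1 d=1 e=1 h=1 clk=0 f=1 c=1
t16.Δ1 g=1 d=1 e=1 h=1 clk=1 f=1 c=1
t16.Δ2 g=0 d=1 e=1 h=1 clk=1 f=1 c=1
t16.Δ3 g=0 d=1 e=1 h=0 clk=1 f=1 c=1
t17.Δ0 g=0 d=1 e=1 h=0 clk=1 f=1 c=1
t17.Δ1 g=0 d=1 e=0 h=0 clk=0 f=1 c=1
t17.Δ2 g=0 d=1 e=0 h=0 clk=0 f=1 c=0
t17.Δ3 g=0 d=1 e=0 h=1 clk=0 f=1 c=0
t18.Δ0 g=0 d=1 e=0 h=1 clk=0 f=1 c=0
t18.Δ1 g=0 d=1 e=1 h=1 clk=1 f=1 c=0
t18.Δ2 g=1 d=1 e=1 h=1 clk=1 f=1 c=1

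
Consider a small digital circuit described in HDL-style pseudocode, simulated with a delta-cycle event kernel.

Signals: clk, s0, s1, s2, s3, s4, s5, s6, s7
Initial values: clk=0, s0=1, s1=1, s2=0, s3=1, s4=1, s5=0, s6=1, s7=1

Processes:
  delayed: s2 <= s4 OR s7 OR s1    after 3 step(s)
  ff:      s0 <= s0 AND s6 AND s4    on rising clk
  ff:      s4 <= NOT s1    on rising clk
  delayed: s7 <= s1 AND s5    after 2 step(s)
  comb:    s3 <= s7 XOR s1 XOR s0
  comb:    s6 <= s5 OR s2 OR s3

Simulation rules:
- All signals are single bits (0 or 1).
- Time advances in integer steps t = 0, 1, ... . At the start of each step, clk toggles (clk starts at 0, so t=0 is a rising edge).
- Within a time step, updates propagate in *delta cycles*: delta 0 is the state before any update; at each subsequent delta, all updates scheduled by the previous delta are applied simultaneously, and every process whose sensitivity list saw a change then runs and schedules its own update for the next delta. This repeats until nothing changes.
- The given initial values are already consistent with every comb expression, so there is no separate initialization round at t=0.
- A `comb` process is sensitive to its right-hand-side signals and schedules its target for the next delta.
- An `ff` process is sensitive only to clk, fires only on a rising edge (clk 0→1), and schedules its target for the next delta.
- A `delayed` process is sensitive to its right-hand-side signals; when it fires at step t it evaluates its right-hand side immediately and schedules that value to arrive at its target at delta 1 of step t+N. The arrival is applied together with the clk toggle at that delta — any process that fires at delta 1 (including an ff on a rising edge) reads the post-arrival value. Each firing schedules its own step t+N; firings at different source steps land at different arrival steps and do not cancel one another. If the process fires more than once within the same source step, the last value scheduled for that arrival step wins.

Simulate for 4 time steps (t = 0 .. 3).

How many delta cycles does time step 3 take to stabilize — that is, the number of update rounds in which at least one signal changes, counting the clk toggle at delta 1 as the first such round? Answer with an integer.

2

t0.Δ0 s3=1 s7=1 clk=0 s2=0 s0=1 s5=0 s1=1 s6=1 s4=1
t0.Δ1 s3=1 s7=1 clk=1 s2=0 s0=1 s5=0 s1=1 s6=1 s4=1
t0.Δ2 s3=1 s7=1 clk=1 s2=0 s0=1 s5=0 s1=1 s6=1 s4=0
t1.Δ0 s3=1 s7=1 clk=1 s2=0 s0=1 s5=0 s1=1 s6=1 s4=0
t1.Δ1 s3=1 s7=1 clk=0 s2=0 s0=1 s5=0 s1=1 s6=1 s4=0
t2.Δ0 s3=1 s7=1 clk=0 s2=0 s0=1 s5=0 s1=1 s6=1 s4=0
t2.Δ1 s3=1 s7=1 clk=1 s2=0 s0=1 s5=0 s1=1 s6=1 s4=0
t2.Δ2 s3=1 s7=1 clk=1 s2=0 s0=0 s5=0 s1=1 s6=1 s4=0
t2.Δ3 s3=0 s7=1 clk=1 s2=0 s0=0 s5=0 s1=1 s6=1 s4=0
t2.Δ4 s3=0 s7=1 clk=1 s2=0 s0=0 s5=0 s1=1 s6=0 s4=0
t3.Δ0 s3=0 s7=1 clk=1 s2=0 s0=0 s5=0 s1=1 s6=0 s4=0
t3.Δ1 s3=0 s7=1 clk=0 s2=1 s0=0 s5=0 s1=1 s6=0 s4=0
t3.Δ2 s3=0 s7=1 clk=0 s2=1 s0=0 s5=0 s1=1 s6=1 s4=0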